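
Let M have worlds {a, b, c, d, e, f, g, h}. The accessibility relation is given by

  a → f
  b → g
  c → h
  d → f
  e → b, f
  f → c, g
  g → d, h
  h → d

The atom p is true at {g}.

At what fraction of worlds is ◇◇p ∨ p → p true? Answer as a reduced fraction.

5/8

a: ◇◇p ∨ p is T, p is F. ✗
b: ◇◇p ∨ p is F, p is F. ✓
c: ◇◇p ∨ p is F, p is F. ✓
d: ◇◇p ∨ p is T, p is F. ✗
e: ◇◇p ∨ p is T, p is F. ✗
f: ◇◇p ∨ p is F, p is F. ✓
g: ◇◇p ∨ p is T, p is T. ✓
h: ◇◇p ∨ p is F, p is F. ✓
That's 5 of 8 worlds, so 5/8.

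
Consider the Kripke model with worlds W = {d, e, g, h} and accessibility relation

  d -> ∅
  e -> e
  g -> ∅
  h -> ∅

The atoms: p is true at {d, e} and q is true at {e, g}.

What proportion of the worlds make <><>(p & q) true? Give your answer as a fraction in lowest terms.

d: no successors, so <><>(p & q) fails. ✗
e: successors {e}; <>(p & q) there: e:T. ✓
g: no successors, so <><>(p & q) fails. ✗
h: no successors, so <><>(p & q) fails. ✗
That's 1 of 4 worlds, so 1/4.

1/4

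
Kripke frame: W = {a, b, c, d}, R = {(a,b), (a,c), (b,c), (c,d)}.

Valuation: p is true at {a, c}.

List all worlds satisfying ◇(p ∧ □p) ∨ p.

a: ◇(p ∧ □p) is F, p is T. ✓
b: ◇(p ∧ □p) is F, p is F. ✗
c: ◇(p ∧ □p) is F, p is T. ✓
d: ◇(p ∧ □p) is F, p is F. ✗

{a, c}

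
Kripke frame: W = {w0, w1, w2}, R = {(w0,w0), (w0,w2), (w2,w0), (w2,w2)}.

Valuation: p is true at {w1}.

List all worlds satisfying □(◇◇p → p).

w0: successors {w0, w2}; ◇◇p → p there: w0:T, w2:T. ✓
w1: no successors, so □(◇◇p → p) holds vacuously. ✓
w2: successors {w0, w2}; ◇◇p → p there: w0:T, w2:T. ✓

{w0, w1, w2}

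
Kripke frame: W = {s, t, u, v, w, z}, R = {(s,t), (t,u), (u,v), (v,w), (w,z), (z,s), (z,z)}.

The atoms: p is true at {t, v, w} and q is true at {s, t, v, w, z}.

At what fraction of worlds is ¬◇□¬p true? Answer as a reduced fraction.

1/3

s: ◇□¬p is T. ✗
t: ◇□¬p is F. ✓
u: ◇□¬p is F. ✓
v: ◇□¬p is T. ✗
w: ◇□¬p is T. ✗
z: ◇□¬p is T. ✗
That's 2 of 6 worlds, so 2/6 = 1/3.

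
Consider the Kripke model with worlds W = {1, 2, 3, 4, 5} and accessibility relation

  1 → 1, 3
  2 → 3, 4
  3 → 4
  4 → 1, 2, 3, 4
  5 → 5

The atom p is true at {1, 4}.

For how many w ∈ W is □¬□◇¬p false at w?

4

1: successors {1, 3}; ¬□◇¬p there: 1:T, 3:F. ✗
2: successors {3, 4}; ¬□◇¬p there: 3:F, 4:T. ✗
3: successors {4}; ¬□◇¬p there: 4:T. ✓
4: successors {1, 2, 3, 4}; ¬□◇¬p there: 1:T, 2:T, 3:F, 4:T. ✗
5: successors {5}; ¬□◇¬p there: 5:F. ✗
Satisfying worlds: {3}.
So □¬□◇¬p fails at the other 4 worlds.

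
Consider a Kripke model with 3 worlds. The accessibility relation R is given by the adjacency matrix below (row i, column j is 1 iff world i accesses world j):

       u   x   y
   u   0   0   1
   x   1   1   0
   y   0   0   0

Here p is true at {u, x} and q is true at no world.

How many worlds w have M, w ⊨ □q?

u: successors {y}; q there: y:F. ✗
x: successors {u, x}; q there: u:F, x:F. ✗
y: no successors, so □q holds vacuously. ✓
Satisfying worlds: {y}.

1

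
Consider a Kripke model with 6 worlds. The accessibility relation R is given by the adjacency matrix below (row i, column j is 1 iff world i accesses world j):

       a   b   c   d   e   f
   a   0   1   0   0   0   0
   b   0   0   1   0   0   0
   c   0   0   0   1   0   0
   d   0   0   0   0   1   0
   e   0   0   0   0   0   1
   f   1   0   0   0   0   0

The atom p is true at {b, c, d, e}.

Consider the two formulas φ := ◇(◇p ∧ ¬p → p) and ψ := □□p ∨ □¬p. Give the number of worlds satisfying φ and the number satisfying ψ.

5 and 5

For ◇(◇p ∧ ¬p → p):
a: successors {b}; ◇p ∧ ¬p → p there: b:T. ✓
b: successors {c}; ◇p ∧ ¬p → p there: c:T. ✓
c: successors {d}; ◇p ∧ ¬p → p there: d:T. ✓
d: successors {e}; ◇p ∧ ¬p → p there: e:T. ✓
e: successors {f}; ◇p ∧ ¬p → p there: f:T. ✓
f: successors {a}; ◇p ∧ ¬p → p there: a:F. ✗
— 5 worlds.
For □□p ∨ □¬p:
a: □□p is T, □¬p is F. ✓
b: □□p is T, □¬p is F. ✓
c: □□p is T, □¬p is F. ✓
d: □□p is F, □¬p is F. ✗
e: □□p is F, □¬p is T. ✓
f: □□p is T, □¬p is T. ✓
— 5 worlds.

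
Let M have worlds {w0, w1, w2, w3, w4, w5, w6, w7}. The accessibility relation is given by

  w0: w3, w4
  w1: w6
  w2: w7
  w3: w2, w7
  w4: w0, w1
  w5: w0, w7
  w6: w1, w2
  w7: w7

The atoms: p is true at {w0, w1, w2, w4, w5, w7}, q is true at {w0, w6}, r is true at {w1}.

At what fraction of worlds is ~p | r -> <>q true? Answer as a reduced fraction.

3/4

w0: ~p | r is F, <>q is F. ✓
w1: ~p | r is T, <>q is T. ✓
w2: ~p | r is F, <>q is F. ✓
w3: ~p | r is T, <>q is F. ✗
w4: ~p | r is F, <>q is T. ✓
w5: ~p | r is F, <>q is T. ✓
w6: ~p | r is T, <>q is F. ✗
w7: ~p | r is F, <>q is F. ✓
That's 6 of 8 worlds, so 6/8 = 3/4.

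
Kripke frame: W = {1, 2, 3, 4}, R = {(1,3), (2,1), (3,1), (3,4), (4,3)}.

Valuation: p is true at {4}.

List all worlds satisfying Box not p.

1: successors {3}; not p there: 3:T. ✓
2: successors {1}; not p there: 1:T. ✓
3: successors {1, 4}; not p there: 1:T, 4:F. ✗
4: successors {3}; not p there: 3:T. ✓

{1, 2, 4}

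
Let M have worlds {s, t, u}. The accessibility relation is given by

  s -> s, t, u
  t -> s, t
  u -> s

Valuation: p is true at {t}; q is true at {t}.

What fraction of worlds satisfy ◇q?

2/3

s: successors {s, t, u}; q there: s:F, t:T, u:F. ✓
t: successors {s, t}; q there: s:F, t:T. ✓
u: successors {s}; q there: s:F. ✗
That's 2 of 3 worlds, so 2/3.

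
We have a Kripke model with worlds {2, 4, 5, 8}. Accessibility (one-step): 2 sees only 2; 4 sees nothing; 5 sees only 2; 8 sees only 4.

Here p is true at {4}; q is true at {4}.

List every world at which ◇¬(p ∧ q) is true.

2: successors {2}; ¬(p ∧ q) there: 2:T. ✓
4: no successors, so ◇¬(p ∧ q) fails. ✗
5: successors {2}; ¬(p ∧ q) there: 2:T. ✓
8: successors {4}; ¬(p ∧ q) there: 4:F. ✗

{2, 5}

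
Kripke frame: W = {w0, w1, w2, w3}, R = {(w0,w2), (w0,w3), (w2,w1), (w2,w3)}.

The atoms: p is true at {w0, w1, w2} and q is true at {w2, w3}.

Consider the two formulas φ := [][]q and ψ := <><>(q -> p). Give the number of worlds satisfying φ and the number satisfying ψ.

3 and 1

For [][]q:
w0: successors {w2, w3}; []q there: w2:F, w3:T. ✗
w1: no successors, so [][]q holds vacuously. ✓
w2: successors {w1, w3}; []q there: w1:T, w3:T. ✓
w3: no successors, so [][]q holds vacuously. ✓
— 3 worlds.
For <><>(q -> p):
w0: successors {w2, w3}; <>(q -> p) there: w2:T, w3:F. ✓
w1: no successors, so <><>(q -> p) fails. ✗
w2: successors {w1, w3}; <>(q -> p) there: w1:F, w3:F. ✗
w3: no successors, so <><>(q -> p) fails. ✗
— 1 world.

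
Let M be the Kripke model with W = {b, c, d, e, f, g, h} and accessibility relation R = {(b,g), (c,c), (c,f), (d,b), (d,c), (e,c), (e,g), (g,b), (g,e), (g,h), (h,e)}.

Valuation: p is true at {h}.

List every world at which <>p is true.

b: successors {g}; p there: g:F. ✗
c: successors {c, f}; p there: c:F, f:F. ✗
d: successors {b, c}; p there: b:F, c:F. ✗
e: successors {c, g}; p there: c:F, g:F. ✗
f: no successors, so <>p fails. ✗
g: successors {b, e, h}; p there: b:F, e:F, h:T. ✓
h: successors {e}; p there: e:F. ✗

{g}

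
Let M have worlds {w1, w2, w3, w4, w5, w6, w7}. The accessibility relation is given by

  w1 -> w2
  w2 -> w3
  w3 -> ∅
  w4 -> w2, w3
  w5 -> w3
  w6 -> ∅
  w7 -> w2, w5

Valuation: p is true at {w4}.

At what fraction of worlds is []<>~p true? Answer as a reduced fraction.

4/7

w1: successors {w2}; <>~p there: w2:T. ✓
w2: successors {w3}; <>~p there: w3:F. ✗
w3: no successors, so []<>~p holds vacuously. ✓
w4: successors {w2, w3}; <>~p there: w2:T, w3:F. ✗
w5: successors {w3}; <>~p there: w3:F. ✗
w6: no successors, so []<>~p holds vacuously. ✓
w7: successors {w2, w5}; <>~p there: w2:T, w5:T. ✓
That's 4 of 7 worlds, so 4/7.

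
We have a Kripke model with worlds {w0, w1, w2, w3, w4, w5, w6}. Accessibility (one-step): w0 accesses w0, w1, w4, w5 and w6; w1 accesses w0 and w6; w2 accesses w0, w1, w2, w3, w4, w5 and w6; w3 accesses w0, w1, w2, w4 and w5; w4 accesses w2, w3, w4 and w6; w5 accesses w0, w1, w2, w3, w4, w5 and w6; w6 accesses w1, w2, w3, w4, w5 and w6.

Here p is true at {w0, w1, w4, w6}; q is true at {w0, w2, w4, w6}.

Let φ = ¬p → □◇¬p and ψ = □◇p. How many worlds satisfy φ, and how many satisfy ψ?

4 and 7

For ¬p → □◇¬p:
w0: ¬p is F, □◇¬p is F. ✓
w1: ¬p is F, □◇¬p is T. ✓
w2: ¬p is T, □◇¬p is F. ✗
w3: ¬p is T, □◇¬p is F. ✗
w4: ¬p is F, □◇¬p is T. ✓
w5: ¬p is T, □◇¬p is F. ✗
w6: ¬p is F, □◇¬p is F. ✓
— 4 worlds.
For □◇p:
w0: successors {w0, w1, w4, w5, w6}; ◇p there: w0:T, w1:T, w4:T, w5:T, w6:T. ✓
w1: successors {w0, w6}; ◇p there: w0:T, w6:T. ✓
w2: successors {w0, w1, w2, w3, w4, w5, w6}; ◇p there: w0:T, w1:T, w2:T, w3:T, w4:T, w5:T, w6:T. ✓
w3: successors {w0, w1, w2, w4, w5}; ◇p there: w0:T, w1:T, w2:T, w4:T, w5:T. ✓
w4: successors {w2, w3, w4, w6}; ◇p there: w2:T, w3:T, w4:T, w6:T. ✓
w5: successors {w0, w1, w2, w3, w4, w5, w6}; ◇p there: w0:T, w1:T, w2:T, w3:T, w4:T, w5:T, w6:T. ✓
w6: successors {w1, w2, w3, w4, w5, w6}; ◇p there: w1:T, w2:T, w3:T, w4:T, w5:T, w6:T. ✓
— 7 worlds.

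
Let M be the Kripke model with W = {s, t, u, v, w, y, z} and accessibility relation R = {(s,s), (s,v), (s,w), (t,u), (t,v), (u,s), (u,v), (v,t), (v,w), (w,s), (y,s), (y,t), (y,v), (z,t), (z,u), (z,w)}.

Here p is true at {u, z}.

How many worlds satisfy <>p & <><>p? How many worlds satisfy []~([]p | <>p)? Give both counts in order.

1 and 4

For <>p & <><>p:
s: <>p is F, <><>p is F. ✗
t: <>p is T, <><>p is F. ✗
u: <>p is F, <><>p is F. ✗
v: <>p is F, <><>p is T. ✗
w: <>p is F, <><>p is F. ✗
y: <>p is F, <><>p is T. ✗
z: <>p is T, <><>p is T. ✓
— 1 world.
For []~([]p | <>p):
s: successors {s, v, w}; ~([]p | <>p) there: s:T, v:T, w:T. ✓
t: successors {u, v}; ~([]p | <>p) there: u:T, v:T. ✓
u: successors {s, v}; ~([]p | <>p) there: s:T, v:T. ✓
v: successors {t, w}; ~([]p | <>p) there: t:F, w:T. ✗
w: successors {s}; ~([]p | <>p) there: s:T. ✓
y: successors {s, t, v}; ~([]p | <>p) there: s:T, t:F, v:T. ✗
z: successors {t, u, w}; ~([]p | <>p) there: t:F, u:T, w:T. ✗
— 4 worlds.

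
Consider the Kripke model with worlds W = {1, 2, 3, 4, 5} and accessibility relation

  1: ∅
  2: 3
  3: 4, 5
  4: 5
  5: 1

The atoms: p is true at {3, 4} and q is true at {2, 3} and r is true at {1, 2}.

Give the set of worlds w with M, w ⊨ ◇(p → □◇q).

{3, 4, 5}

1: no successors, so ◇(p → □◇q) fails. ✗
2: successors {3}; p → □◇q there: 3:F. ✗
3: successors {4, 5}; p → □◇q there: 4:F, 5:T. ✓
4: successors {5}; p → □◇q there: 5:T. ✓
5: successors {1}; p → □◇q there: 1:T. ✓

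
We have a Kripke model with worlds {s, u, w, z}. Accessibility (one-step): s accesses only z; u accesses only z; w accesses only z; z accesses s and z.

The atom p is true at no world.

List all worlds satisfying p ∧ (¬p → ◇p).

s: p is F, ¬p → ◇p is F. ✗
u: p is F, ¬p → ◇p is F. ✗
w: p is F, ¬p → ◇p is F. ✗
z: p is F, ¬p → ◇p is F. ✗

∅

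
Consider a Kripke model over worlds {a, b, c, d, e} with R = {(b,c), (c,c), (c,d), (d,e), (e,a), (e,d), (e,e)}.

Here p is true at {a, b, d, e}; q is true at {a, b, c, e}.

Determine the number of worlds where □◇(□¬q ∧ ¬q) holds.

a: no successors, so □◇(□¬q ∧ ¬q) holds vacuously. ✓
b: successors {c}; ◇(□¬q ∧ ¬q) there: c:F. ✗
c: successors {c, d}; ◇(□¬q ∧ ¬q) there: c:F, d:F. ✗
d: successors {e}; ◇(□¬q ∧ ¬q) there: e:F. ✗
e: successors {a, d, e}; ◇(□¬q ∧ ¬q) there: a:F, d:F, e:F. ✗
Satisfying worlds: {a}.

1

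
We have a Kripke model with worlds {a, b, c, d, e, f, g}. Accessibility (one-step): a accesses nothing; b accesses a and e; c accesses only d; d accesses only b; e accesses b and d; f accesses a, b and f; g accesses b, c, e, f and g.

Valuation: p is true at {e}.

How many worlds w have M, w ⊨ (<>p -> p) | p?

5

a: <>p -> p is T, p is F. ✓
b: <>p -> p is F, p is F. ✗
c: <>p -> p is T, p is F. ✓
d: <>p -> p is T, p is F. ✓
e: <>p -> p is T, p is T. ✓
f: <>p -> p is T, p is F. ✓
g: <>p -> p is F, p is F. ✗
Satisfying worlds: {a, c, d, e, f}.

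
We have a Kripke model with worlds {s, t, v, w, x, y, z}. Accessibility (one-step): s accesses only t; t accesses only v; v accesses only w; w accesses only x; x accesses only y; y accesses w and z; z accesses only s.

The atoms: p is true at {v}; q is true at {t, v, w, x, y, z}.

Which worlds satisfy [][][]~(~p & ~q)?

s: successors {t}; [][]~(~p & ~q) there: t:T. ✓
t: successors {v}; [][]~(~p & ~q) there: v:T. ✓
v: successors {w}; [][]~(~p & ~q) there: w:T. ✓
w: successors {x}; [][]~(~p & ~q) there: x:T. ✓
x: successors {y}; [][]~(~p & ~q) there: y:F. ✗
y: successors {w, z}; [][]~(~p & ~q) there: w:T, z:T. ✓
z: successors {s}; [][]~(~p & ~q) there: s:T. ✓

{s, t, v, w, y, z}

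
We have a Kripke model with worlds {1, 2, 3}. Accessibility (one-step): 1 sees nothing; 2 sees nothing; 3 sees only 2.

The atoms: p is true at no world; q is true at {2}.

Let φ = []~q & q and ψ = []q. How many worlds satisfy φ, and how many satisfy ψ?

1 and 3

For []~q & q:
1: []~q is T, q is F. ✗
2: []~q is T, q is T. ✓
3: []~q is F, q is F. ✗
— 1 world.
For []q:
1: no successors, so []q holds vacuously. ✓
2: no successors, so []q holds vacuously. ✓
3: successors {2}; q there: 2:T. ✓
— 3 worlds.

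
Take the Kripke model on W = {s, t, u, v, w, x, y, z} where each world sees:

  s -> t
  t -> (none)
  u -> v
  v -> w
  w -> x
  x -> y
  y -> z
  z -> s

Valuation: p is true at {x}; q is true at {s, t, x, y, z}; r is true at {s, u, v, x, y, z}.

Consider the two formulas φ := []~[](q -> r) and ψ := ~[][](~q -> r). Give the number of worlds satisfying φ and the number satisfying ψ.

2 and 1

For []~[](q -> r):
s: successors {t}; ~[](q -> r) there: t:F. ✗
t: no successors, so []~[](q -> r) holds vacuously. ✓
u: successors {v}; ~[](q -> r) there: v:F. ✗
v: successors {w}; ~[](q -> r) there: w:F. ✗
w: successors {x}; ~[](q -> r) there: x:F. ✗
x: successors {y}; ~[](q -> r) there: y:F. ✗
y: successors {z}; ~[](q -> r) there: z:F. ✗
z: successors {s}; ~[](q -> r) there: s:T. ✓
— 2 worlds.
For ~[][](~q -> r):
s: [][](~q -> r) is T. ✗
t: [][](~q -> r) is T. ✗
u: [][](~q -> r) is F. ✓
v: [][](~q -> r) is T. ✗
w: [][](~q -> r) is T. ✗
x: [][](~q -> r) is T. ✗
y: [][](~q -> r) is T. ✗
z: [][](~q -> r) is T. ✗
— 1 world.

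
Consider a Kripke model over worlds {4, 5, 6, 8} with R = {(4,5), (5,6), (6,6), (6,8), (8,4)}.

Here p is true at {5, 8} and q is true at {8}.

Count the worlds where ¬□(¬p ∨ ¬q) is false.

3

4: □(¬p ∨ ¬q) is T. ✗
5: □(¬p ∨ ¬q) is T. ✗
6: □(¬p ∨ ¬q) is F. ✓
8: □(¬p ∨ ¬q) is T. ✗
Satisfying worlds: {6}.
So ¬□(¬p ∨ ¬q) fails at the other 3 worlds.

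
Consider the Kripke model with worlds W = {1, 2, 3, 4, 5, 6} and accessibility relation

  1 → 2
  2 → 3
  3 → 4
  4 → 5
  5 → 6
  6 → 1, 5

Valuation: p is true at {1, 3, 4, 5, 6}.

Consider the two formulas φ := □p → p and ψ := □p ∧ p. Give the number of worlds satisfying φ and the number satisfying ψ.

5 and 4

For □p → p:
1: □p is F, p is T. ✓
2: □p is T, p is F. ✗
3: □p is T, p is T. ✓
4: □p is T, p is T. ✓
5: □p is T, p is T. ✓
6: □p is T, p is T. ✓
— 5 worlds.
For □p ∧ p:
1: □p is F, p is T. ✗
2: □p is T, p is F. ✗
3: □p is T, p is T. ✓
4: □p is T, p is T. ✓
5: □p is T, p is T. ✓
6: □p is T, p is T. ✓
— 4 worlds.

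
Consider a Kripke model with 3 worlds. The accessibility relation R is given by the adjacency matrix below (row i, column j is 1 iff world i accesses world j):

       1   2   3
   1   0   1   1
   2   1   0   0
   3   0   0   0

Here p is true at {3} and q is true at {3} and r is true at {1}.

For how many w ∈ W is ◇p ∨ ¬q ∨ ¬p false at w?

1: ◇p is T, ¬q ∨ ¬p is T. ✓
2: ◇p is F, ¬q ∨ ¬p is T. ✓
3: ◇p is F, ¬q ∨ ¬p is F. ✗
Satisfying worlds: {1, 2}.
So ◇p ∨ ¬q ∨ ¬p fails at the other 1 world.

1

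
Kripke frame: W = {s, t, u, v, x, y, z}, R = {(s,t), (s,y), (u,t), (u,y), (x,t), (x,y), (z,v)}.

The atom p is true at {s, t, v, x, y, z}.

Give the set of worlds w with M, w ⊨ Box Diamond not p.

s: successors {t, y}; Diamond not p there: t:F, y:F. ✗
t: no successors, so Box Diamond not p holds vacuously. ✓
u: successors {t, y}; Diamond not p there: t:F, y:F. ✗
v: no successors, so Box Diamond not p holds vacuously. ✓
x: successors {t, y}; Diamond not p there: t:F, y:F. ✗
y: no successors, so Box Diamond not p holds vacuously. ✓
z: successors {v}; Diamond not p there: v:F. ✗

{t, v, y}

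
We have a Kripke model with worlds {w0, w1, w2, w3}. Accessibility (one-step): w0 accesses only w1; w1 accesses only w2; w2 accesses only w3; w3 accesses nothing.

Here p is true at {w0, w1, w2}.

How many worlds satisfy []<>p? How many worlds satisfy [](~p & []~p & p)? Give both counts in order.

2 and 1

For []<>p:
w0: successors {w1}; <>p there: w1:T. ✓
w1: successors {w2}; <>p there: w2:F. ✗
w2: successors {w3}; <>p there: w3:F. ✗
w3: no successors, so []<>p holds vacuously. ✓
— 2 worlds.
For [](~p & []~p & p):
w0: successors {w1}; ~p & []~p & p there: w1:F. ✗
w1: successors {w2}; ~p & []~p & p there: w2:F. ✗
w2: successors {w3}; ~p & []~p & p there: w3:F. ✗
w3: no successors, so [](~p & []~p & p) holds vacuously. ✓
— 1 world.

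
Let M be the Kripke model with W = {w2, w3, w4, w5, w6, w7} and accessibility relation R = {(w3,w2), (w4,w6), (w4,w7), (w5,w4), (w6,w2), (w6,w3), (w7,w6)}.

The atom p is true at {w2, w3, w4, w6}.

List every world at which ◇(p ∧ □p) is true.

w2: no successors, so ◇(p ∧ □p) fails. ✗
w3: successors {w2}; p ∧ □p there: w2:T. ✓
w4: successors {w6, w7}; p ∧ □p there: w6:T, w7:F. ✓
w5: successors {w4}; p ∧ □p there: w4:F. ✗
w6: successors {w2, w3}; p ∧ □p there: w2:T, w3:T. ✓
w7: successors {w6}; p ∧ □p there: w6:T. ✓

{w3, w4, w6, w7}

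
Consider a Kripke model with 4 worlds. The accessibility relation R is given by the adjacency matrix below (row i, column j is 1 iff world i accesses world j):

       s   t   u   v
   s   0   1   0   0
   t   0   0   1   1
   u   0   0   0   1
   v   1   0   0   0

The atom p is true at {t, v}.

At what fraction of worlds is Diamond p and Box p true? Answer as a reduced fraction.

s: Diamond p is T, Box p is T. ✓
t: Diamond p is T, Box p is F. ✗
u: Diamond p is T, Box p is T. ✓
v: Diamond p is F, Box p is F. ✗
That's 2 of 4 worlds, so 2/4 = 1/2.

1/2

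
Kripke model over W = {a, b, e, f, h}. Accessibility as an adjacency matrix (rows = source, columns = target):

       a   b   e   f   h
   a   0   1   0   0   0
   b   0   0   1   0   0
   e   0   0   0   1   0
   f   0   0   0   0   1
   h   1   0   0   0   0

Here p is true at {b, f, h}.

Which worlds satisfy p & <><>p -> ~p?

{a, e, f}

a: p & <><>p is F, ~p is T. ✓
b: p & <><>p is T, ~p is F. ✗
e: p & <><>p is F, ~p is T. ✓
f: p & <><>p is F, ~p is F. ✓
h: p & <><>p is T, ~p is F. ✗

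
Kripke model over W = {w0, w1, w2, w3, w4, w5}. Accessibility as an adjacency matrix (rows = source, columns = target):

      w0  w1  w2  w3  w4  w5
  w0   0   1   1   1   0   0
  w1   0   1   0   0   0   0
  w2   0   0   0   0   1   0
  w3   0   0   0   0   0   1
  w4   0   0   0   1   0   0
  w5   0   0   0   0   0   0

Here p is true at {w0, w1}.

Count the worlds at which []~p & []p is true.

w0: []~p is F, []p is F. ✗
w1: []~p is F, []p is T. ✗
w2: []~p is T, []p is F. ✗
w3: []~p is T, []p is F. ✗
w4: []~p is T, []p is F. ✗
w5: []~p is T, []p is T. ✓
Satisfying worlds: {w5}.

1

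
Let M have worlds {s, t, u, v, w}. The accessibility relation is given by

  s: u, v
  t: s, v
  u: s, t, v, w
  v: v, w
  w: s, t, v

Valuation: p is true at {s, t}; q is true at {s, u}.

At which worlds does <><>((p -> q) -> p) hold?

{s, u, v, w}

s: successors {u, v}; <>((p -> q) -> p) there: u:T, v:F. ✓
t: successors {s, v}; <>((p -> q) -> p) there: s:F, v:F. ✗
u: successors {s, t, v, w}; <>((p -> q) -> p) there: s:F, t:T, v:F, w:T. ✓
v: successors {v, w}; <>((p -> q) -> p) there: v:F, w:T. ✓
w: successors {s, t, v}; <>((p -> q) -> p) there: s:F, t:T, v:F. ✓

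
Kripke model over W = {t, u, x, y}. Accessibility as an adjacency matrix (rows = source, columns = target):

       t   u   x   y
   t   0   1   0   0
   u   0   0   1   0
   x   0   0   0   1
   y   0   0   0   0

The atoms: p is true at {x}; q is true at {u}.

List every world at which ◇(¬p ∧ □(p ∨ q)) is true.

{t, x}

t: successors {u}; ¬p ∧ □(p ∨ q) there: u:T. ✓
u: successors {x}; ¬p ∧ □(p ∨ q) there: x:F. ✗
x: successors {y}; ¬p ∧ □(p ∨ q) there: y:T. ✓
y: no successors, so ◇(¬p ∧ □(p ∨ q)) fails. ✗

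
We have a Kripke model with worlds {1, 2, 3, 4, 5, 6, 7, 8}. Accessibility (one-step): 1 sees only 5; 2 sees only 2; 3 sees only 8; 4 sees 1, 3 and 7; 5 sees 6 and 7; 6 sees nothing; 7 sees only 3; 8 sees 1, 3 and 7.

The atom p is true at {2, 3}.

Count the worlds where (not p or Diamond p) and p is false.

7

1: not p or Diamond p is T, p is F. ✗
2: not p or Diamond p is T, p is T. ✓
3: not p or Diamond p is F, p is T. ✗
4: not p or Diamond p is T, p is F. ✗
5: not p or Diamond p is T, p is F. ✗
6: not p or Diamond p is T, p is F. ✗
7: not p or Diamond p is T, p is F. ✗
8: not p or Diamond p is T, p is F. ✗
Satisfying worlds: {2}.
So (not p or Diamond p) and p fails at the other 7 worlds.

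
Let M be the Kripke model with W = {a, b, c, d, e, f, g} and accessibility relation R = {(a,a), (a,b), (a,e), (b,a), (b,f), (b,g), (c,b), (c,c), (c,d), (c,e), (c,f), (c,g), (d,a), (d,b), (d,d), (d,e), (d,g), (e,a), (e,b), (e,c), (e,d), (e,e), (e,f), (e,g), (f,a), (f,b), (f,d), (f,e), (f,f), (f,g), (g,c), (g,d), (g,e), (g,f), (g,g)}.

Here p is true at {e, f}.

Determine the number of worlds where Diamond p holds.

a: successors {a, b, e}; p there: a:F, b:F, e:T. ✓
b: successors {a, f, g}; p there: a:F, f:T, g:F. ✓
c: successors {b, c, d, e, f, g}; p there: b:F, c:F, d:F, e:T, f:T, g:F. ✓
d: successors {a, b, d, e, g}; p there: a:F, b:F, d:F, e:T, g:F. ✓
e: successors {a, b, c, d, e, f, g}; p there: a:F, b:F, c:F, d:F, e:T, f:T, g:F. ✓
f: successors {a, b, d, e, f, g}; p there: a:F, b:F, d:F, e:T, f:T, g:F. ✓
g: successors {c, d, e, f, g}; p there: c:F, d:F, e:T, f:T, g:F. ✓
Satisfying worlds: {a, b, c, d, e, f, g}.

7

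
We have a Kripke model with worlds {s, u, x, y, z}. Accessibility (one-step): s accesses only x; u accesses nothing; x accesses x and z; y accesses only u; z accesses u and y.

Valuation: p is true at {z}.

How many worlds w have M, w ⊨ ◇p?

1

s: successors {x}; p there: x:F. ✗
u: no successors, so ◇p fails. ✗
x: successors {x, z}; p there: x:F, z:T. ✓
y: successors {u}; p there: u:F. ✗
z: successors {u, y}; p there: u:F, y:F. ✗
Satisfying worlds: {x}.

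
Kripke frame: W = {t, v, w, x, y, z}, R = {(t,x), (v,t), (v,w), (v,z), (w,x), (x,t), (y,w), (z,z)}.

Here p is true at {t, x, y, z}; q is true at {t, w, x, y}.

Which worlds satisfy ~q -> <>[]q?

{t, v, w, x, y}

t: ~q is F, <>[]q is T. ✓
v: ~q is T, <>[]q is T. ✓
w: ~q is F, <>[]q is T. ✓
x: ~q is F, <>[]q is T. ✓
y: ~q is F, <>[]q is T. ✓
z: ~q is T, <>[]q is F. ✗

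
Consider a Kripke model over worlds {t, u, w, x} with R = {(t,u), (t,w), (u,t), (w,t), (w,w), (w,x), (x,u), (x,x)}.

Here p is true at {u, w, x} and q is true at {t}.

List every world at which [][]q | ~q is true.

t: [][]q is F, ~q is F. ✗
u: [][]q is F, ~q is T. ✓
w: [][]q is F, ~q is T. ✓
x: [][]q is F, ~q is T. ✓

{u, w, x}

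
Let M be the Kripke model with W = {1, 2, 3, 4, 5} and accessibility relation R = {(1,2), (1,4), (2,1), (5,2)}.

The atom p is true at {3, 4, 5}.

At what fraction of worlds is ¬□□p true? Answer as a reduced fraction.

3/5

1: □□p is F. ✓
2: □□p is F. ✓
3: □□p is T. ✗
4: □□p is T. ✗
5: □□p is F. ✓
That's 3 of 5 worlds, so 3/5.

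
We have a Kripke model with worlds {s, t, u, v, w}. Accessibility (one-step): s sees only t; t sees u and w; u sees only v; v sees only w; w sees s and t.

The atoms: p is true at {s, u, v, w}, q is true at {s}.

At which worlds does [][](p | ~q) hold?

{s, t, u, v, w}

s: successors {t}; [](p | ~q) there: t:T. ✓
t: successors {u, w}; [](p | ~q) there: u:T, w:T. ✓
u: successors {v}; [](p | ~q) there: v:T. ✓
v: successors {w}; [](p | ~q) there: w:T. ✓
w: successors {s, t}; [](p | ~q) there: s:T, t:T. ✓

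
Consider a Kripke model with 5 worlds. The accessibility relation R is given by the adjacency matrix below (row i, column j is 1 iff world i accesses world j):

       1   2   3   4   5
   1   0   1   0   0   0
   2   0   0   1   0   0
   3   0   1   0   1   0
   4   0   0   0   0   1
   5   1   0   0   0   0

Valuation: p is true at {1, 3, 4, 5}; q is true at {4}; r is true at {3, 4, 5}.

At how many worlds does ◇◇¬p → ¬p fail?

1

1: ◇◇¬p is F, ¬p is F. ✓
2: ◇◇¬p is T, ¬p is T. ✓
3: ◇◇¬p is F, ¬p is F. ✓
4: ◇◇¬p is F, ¬p is F. ✓
5: ◇◇¬p is T, ¬p is F. ✗
Satisfying worlds: {1, 2, 3, 4}.
So ◇◇¬p → ¬p fails at the other 1 world.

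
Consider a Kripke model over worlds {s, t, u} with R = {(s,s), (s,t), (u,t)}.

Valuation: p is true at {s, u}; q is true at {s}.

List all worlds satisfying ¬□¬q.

{s}

s: □¬q is F. ✓
t: □¬q is T. ✗
u: □¬q is T. ✗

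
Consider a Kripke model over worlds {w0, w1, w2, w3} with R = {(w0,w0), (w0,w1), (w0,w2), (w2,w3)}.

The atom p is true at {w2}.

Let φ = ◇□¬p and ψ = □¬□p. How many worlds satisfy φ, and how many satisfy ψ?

For ◇□¬p:
w0: successors {w0, w1, w2}; □¬p there: w0:F, w1:T, w2:T. ✓
w1: no successors, so ◇□¬p fails. ✗
w2: successors {w3}; □¬p there: w3:T. ✓
w3: no successors, so ◇□¬p fails. ✗
— 2 worlds.
For □¬□p:
w0: successors {w0, w1, w2}; ¬□p there: w0:T, w1:F, w2:T. ✗
w1: no successors, so □¬□p holds vacuously. ✓
w2: successors {w3}; ¬□p there: w3:F. ✗
w3: no successors, so □¬□p holds vacuously. ✓
— 2 worlds.

2 and 2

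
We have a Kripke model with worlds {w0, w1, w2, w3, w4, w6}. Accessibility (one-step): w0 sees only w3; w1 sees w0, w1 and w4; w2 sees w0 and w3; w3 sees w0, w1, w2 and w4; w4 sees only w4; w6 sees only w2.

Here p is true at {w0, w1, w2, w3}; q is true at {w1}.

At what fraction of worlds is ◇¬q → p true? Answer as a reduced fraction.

w0: ◇¬q is T, p is T. ✓
w1: ◇¬q is T, p is T. ✓
w2: ◇¬q is T, p is T. ✓
w3: ◇¬q is T, p is T. ✓
w4: ◇¬q is T, p is F. ✗
w6: ◇¬q is T, p is F. ✗
That's 4 of 6 worlds, so 4/6 = 2/3.

2/3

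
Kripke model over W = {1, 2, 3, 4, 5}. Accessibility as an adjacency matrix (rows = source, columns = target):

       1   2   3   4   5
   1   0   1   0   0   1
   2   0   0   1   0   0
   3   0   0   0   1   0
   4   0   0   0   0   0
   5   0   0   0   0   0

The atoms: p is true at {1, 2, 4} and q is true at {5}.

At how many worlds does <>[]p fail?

1: successors {2, 5}; []p there: 2:F, 5:T. ✓
2: successors {3}; []p there: 3:T. ✓
3: successors {4}; []p there: 4:T. ✓
4: no successors, so <>[]p fails. ✗
5: no successors, so <>[]p fails. ✗
Satisfying worlds: {1, 2, 3}.
So <>[]p fails at the other 2 worlds.

2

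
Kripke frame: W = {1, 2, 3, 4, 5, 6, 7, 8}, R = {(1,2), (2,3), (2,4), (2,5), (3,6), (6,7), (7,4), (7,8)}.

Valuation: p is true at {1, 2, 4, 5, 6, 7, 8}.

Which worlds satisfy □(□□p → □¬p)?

{4, 5, 7, 8}

1: successors {2}; □□p → □¬p there: 2:F. ✗
2: successors {3, 4, 5}; □□p → □¬p there: 3:F, 4:T, 5:T. ✗
3: successors {6}; □□p → □¬p there: 6:F. ✗
4: no successors, so □(□□p → □¬p) holds vacuously. ✓
5: no successors, so □(□□p → □¬p) holds vacuously. ✓
6: successors {7}; □□p → □¬p there: 7:F. ✗
7: successors {4, 8}; □□p → □¬p there: 4:T, 8:T. ✓
8: no successors, so □(□□p → □¬p) holds vacuously. ✓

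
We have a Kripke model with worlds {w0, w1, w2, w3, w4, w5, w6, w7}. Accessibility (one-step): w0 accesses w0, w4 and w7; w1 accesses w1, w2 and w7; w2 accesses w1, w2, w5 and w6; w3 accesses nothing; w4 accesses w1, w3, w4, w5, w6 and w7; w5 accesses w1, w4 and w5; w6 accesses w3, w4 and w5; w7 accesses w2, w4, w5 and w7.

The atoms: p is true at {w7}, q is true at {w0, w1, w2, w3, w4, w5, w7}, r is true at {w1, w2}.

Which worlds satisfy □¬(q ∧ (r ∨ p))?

w0: successors {w0, w4, w7}; ¬(q ∧ (r ∨ p)) there: w0:T, w4:T, w7:F. ✗
w1: successors {w1, w2, w7}; ¬(q ∧ (r ∨ p)) there: w1:F, w2:F, w7:F. ✗
w2: successors {w1, w2, w5, w6}; ¬(q ∧ (r ∨ p)) there: w1:F, w2:F, w5:T, w6:T. ✗
w3: no successors, so □¬(q ∧ (r ∨ p)) holds vacuously. ✓
w4: successors {w1, w3, w4, w5, w6, w7}; ¬(q ∧ (r ∨ p)) there: w1:F, w3:T, w4:T, w5:T, w6:T, w7:F. ✗
w5: successors {w1, w4, w5}; ¬(q ∧ (r ∨ p)) there: w1:F, w4:T, w5:T. ✗
w6: successors {w3, w4, w5}; ¬(q ∧ (r ∨ p)) there: w3:T, w4:T, w5:T. ✓
w7: successors {w2, w4, w5, w7}; ¬(q ∧ (r ∨ p)) there: w2:F, w4:T, w5:T, w7:F. ✗

{w3, w6}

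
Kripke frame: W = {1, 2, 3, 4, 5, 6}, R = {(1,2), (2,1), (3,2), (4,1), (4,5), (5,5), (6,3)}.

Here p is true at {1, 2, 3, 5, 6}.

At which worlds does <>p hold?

{1, 2, 3, 4, 5, 6}

1: successors {2}; p there: 2:T. ✓
2: successors {1}; p there: 1:T. ✓
3: successors {2}; p there: 2:T. ✓
4: successors {1, 5}; p there: 1:T, 5:T. ✓
5: successors {5}; p there: 5:T. ✓
6: successors {3}; p there: 3:T. ✓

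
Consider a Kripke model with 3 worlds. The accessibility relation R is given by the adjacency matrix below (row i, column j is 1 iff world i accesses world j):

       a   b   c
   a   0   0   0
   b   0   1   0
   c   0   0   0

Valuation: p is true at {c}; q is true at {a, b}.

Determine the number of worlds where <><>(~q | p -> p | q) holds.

1

a: no successors, so <><>(~q | p -> p | q) fails. ✗
b: successors {b}; <>(~q | p -> p | q) there: b:T. ✓
c: no successors, so <><>(~q | p -> p | q) fails. ✗
Satisfying worlds: {b}.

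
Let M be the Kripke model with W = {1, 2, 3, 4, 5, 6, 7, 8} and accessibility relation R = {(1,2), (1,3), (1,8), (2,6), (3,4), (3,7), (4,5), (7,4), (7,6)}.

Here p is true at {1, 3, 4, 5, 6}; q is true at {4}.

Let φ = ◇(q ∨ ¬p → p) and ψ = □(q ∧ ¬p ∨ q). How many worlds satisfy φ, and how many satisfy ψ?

5 and 3

For ◇(q ∨ ¬p → p):
1: successors {2, 3, 8}; q ∨ ¬p → p there: 2:F, 3:T, 8:F. ✓
2: successors {6}; q ∨ ¬p → p there: 6:T. ✓
3: successors {4, 7}; q ∨ ¬p → p there: 4:T, 7:F. ✓
4: successors {5}; q ∨ ¬p → p there: 5:T. ✓
5: no successors, so ◇(q ∨ ¬p → p) fails. ✗
6: no successors, so ◇(q ∨ ¬p → p) fails. ✗
7: successors {4, 6}; q ∨ ¬p → p there: 4:T, 6:T. ✓
8: no successors, so ◇(q ∨ ¬p → p) fails. ✗
— 5 worlds.
For □(q ∧ ¬p ∨ q):
1: successors {2, 3, 8}; q ∧ ¬p ∨ q there: 2:F, 3:F, 8:F. ✗
2: successors {6}; q ∧ ¬p ∨ q there: 6:F. ✗
3: successors {4, 7}; q ∧ ¬p ∨ q there: 4:T, 7:F. ✗
4: successors {5}; q ∧ ¬p ∨ q there: 5:F. ✗
5: no successors, so □(q ∧ ¬p ∨ q) holds vacuously. ✓
6: no successors, so □(q ∧ ¬p ∨ q) holds vacuously. ✓
7: successors {4, 6}; q ∧ ¬p ∨ q there: 4:T, 6:F. ✗
8: no successors, so □(q ∧ ¬p ∨ q) holds vacuously. ✓
— 3 worlds.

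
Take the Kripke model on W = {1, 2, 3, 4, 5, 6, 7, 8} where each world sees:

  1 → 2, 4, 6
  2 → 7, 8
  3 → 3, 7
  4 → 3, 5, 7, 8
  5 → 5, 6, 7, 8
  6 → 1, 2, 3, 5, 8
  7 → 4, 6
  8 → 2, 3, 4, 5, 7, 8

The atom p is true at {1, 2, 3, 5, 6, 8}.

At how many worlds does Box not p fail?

8

1: successors {2, 4, 6}; not p there: 2:F, 4:T, 6:F. ✗
2: successors {7, 8}; not p there: 7:T, 8:F. ✗
3: successors {3, 7}; not p there: 3:F, 7:T. ✗
4: successors {3, 5, 7, 8}; not p there: 3:F, 5:F, 7:T, 8:F. ✗
5: successors {5, 6, 7, 8}; not p there: 5:F, 6:F, 7:T, 8:F. ✗
6: successors {1, 2, 3, 5, 8}; not p there: 1:F, 2:F, 3:F, 5:F, 8:F. ✗
7: successors {4, 6}; not p there: 4:T, 6:F. ✗
8: successors {2, 3, 4, 5, 7, 8}; not p there: 2:F, 3:F, 4:T, 5:F, 7:T, 8:F. ✗
Satisfying worlds: ∅.
So Box not p fails at the other 8 worlds.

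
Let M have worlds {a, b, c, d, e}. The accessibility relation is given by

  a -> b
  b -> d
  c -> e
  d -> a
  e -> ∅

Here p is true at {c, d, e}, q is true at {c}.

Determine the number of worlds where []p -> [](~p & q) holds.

a: []p is F, [](~p & q) is F. ✓
b: []p is T, [](~p & q) is F. ✗
c: []p is T, [](~p & q) is F. ✗
d: []p is F, [](~p & q) is F. ✓
e: []p is T, [](~p & q) is T. ✓
Satisfying worlds: {a, d, e}.

3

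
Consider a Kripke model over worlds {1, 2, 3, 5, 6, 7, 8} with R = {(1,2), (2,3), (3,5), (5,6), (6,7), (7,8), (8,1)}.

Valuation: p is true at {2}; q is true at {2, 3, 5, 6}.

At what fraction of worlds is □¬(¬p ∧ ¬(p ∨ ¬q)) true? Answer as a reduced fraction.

1: successors {2}; ¬(¬p ∧ ¬(p ∨ ¬q)) there: 2:T. ✓
2: successors {3}; ¬(¬p ∧ ¬(p ∨ ¬q)) there: 3:F. ✗
3: successors {5}; ¬(¬p ∧ ¬(p ∨ ¬q)) there: 5:F. ✗
5: successors {6}; ¬(¬p ∧ ¬(p ∨ ¬q)) there: 6:F. ✗
6: successors {7}; ¬(¬p ∧ ¬(p ∨ ¬q)) there: 7:T. ✓
7: successors {8}; ¬(¬p ∧ ¬(p ∨ ¬q)) there: 8:T. ✓
8: successors {1}; ¬(¬p ∧ ¬(p ∨ ¬q)) there: 1:T. ✓
That's 4 of 7 worlds, so 4/7.

4/7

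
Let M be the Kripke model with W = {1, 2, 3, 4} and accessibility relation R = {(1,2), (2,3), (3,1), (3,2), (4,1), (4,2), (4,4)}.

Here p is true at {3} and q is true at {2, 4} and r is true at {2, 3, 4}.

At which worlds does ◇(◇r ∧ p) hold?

1: successors {2}; ◇r ∧ p there: 2:F. ✗
2: successors {3}; ◇r ∧ p there: 3:T. ✓
3: successors {1, 2}; ◇r ∧ p there: 1:F, 2:F. ✗
4: successors {1, 2, 4}; ◇r ∧ p there: 1:F, 2:F, 4:F. ✗

{2}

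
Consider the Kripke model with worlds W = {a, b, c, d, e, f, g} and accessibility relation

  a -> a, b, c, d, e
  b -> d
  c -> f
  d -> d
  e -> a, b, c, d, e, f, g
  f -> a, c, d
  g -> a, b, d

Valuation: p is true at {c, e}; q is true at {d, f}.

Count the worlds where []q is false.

4

a: successors {a, b, c, d, e}; q there: a:F, b:F, c:F, d:T, e:F. ✗
b: successors {d}; q there: d:T. ✓
c: successors {f}; q there: f:T. ✓
d: successors {d}; q there: d:T. ✓
e: successors {a, b, c, d, e, f, g}; q there: a:F, b:F, c:F, d:T, e:F, f:T, g:F. ✗
f: successors {a, c, d}; q there: a:F, c:F, d:T. ✗
g: successors {a, b, d}; q there: a:F, b:F, d:T. ✗
Satisfying worlds: {b, c, d}.
So []q fails at the other 4 worlds.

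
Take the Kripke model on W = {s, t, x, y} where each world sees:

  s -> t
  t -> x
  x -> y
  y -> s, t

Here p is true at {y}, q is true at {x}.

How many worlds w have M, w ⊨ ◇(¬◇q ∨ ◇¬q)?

s: successors {t}; ¬◇q ∨ ◇¬q there: t:F. ✗
t: successors {x}; ¬◇q ∨ ◇¬q there: x:T. ✓
x: successors {y}; ¬◇q ∨ ◇¬q there: y:T. ✓
y: successors {s, t}; ¬◇q ∨ ◇¬q there: s:T, t:F. ✓
Satisfying worlds: {t, x, y}.

3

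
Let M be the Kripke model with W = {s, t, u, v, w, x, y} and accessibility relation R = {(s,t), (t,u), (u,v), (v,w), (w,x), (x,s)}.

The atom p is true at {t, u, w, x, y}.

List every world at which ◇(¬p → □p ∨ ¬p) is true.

s: successors {t}; ¬p → □p ∨ ¬p there: t:T. ✓
t: successors {u}; ¬p → □p ∨ ¬p there: u:T. ✓
u: successors {v}; ¬p → □p ∨ ¬p there: v:T. ✓
v: successors {w}; ¬p → □p ∨ ¬p there: w:T. ✓
w: successors {x}; ¬p → □p ∨ ¬p there: x:T. ✓
x: successors {s}; ¬p → □p ∨ ¬p there: s:T. ✓
y: no successors, so ◇(¬p → □p ∨ ¬p) fails. ✗

{s, t, u, v, w, x}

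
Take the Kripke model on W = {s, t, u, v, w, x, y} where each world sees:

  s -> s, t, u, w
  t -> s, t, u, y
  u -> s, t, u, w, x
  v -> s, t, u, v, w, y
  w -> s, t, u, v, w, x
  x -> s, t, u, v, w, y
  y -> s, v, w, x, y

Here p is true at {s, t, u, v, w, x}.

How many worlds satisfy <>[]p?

s: successors {s, t, u, w}; []p there: s:T, t:F, u:T, w:T. ✓
t: successors {s, t, u, y}; []p there: s:T, t:F, u:T, y:F. ✓
u: successors {s, t, u, w, x}; []p there: s:T, t:F, u:T, w:T, x:F. ✓
v: successors {s, t, u, v, w, y}; []p there: s:T, t:F, u:T, v:F, w:T, y:F. ✓
w: successors {s, t, u, v, w, x}; []p there: s:T, t:F, u:T, v:F, w:T, x:F. ✓
x: successors {s, t, u, v, w, y}; []p there: s:T, t:F, u:T, v:F, w:T, y:F. ✓
y: successors {s, v, w, x, y}; []p there: s:T, v:F, w:T, x:F, y:F. ✓
Satisfying worlds: {s, t, u, v, w, x, y}.

7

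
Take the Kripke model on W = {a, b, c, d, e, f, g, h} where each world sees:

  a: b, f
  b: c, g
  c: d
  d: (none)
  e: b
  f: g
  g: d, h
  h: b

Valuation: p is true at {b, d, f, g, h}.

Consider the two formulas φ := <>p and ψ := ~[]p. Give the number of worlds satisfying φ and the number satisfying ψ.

For <>p:
a: successors {b, f}; p there: b:T, f:T. ✓
b: successors {c, g}; p there: c:F, g:T. ✓
c: successors {d}; p there: d:T. ✓
d: no successors, so <>p fails. ✗
e: successors {b}; p there: b:T. ✓
f: successors {g}; p there: g:T. ✓
g: successors {d, h}; p there: d:T, h:T. ✓
h: successors {b}; p there: b:T. ✓
— 7 worlds.
For ~[]p:
a: []p is T. ✗
b: []p is F. ✓
c: []p is T. ✗
d: []p is T. ✗
e: []p is T. ✗
f: []p is T. ✗
g: []p is T. ✗
h: []p is T. ✗
— 1 world.

7 and 1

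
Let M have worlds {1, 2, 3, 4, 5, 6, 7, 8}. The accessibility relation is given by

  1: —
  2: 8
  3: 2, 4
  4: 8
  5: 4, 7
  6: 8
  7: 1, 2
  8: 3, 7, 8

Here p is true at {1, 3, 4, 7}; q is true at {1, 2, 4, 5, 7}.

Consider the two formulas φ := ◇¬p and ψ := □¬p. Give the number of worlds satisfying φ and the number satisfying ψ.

For ◇¬p:
1: no successors, so ◇¬p fails. ✗
2: successors {8}; ¬p there: 8:T. ✓
3: successors {2, 4}; ¬p there: 2:T, 4:F. ✓
4: successors {8}; ¬p there: 8:T. ✓
5: successors {4, 7}; ¬p there: 4:F, 7:F. ✗
6: successors {8}; ¬p there: 8:T. ✓
7: successors {1, 2}; ¬p there: 1:F, 2:T. ✓
8: successors {3, 7, 8}; ¬p there: 3:F, 7:F, 8:T. ✓
— 6 worlds.
For □¬p:
1: no successors, so □¬p holds vacuously. ✓
2: successors {8}; ¬p there: 8:T. ✓
3: successors {2, 4}; ¬p there: 2:T, 4:F. ✗
4: successors {8}; ¬p there: 8:T. ✓
5: successors {4, 7}; ¬p there: 4:F, 7:F. ✗
6: successors {8}; ¬p there: 8:T. ✓
7: successors {1, 2}; ¬p there: 1:F, 2:T. ✗
8: successors {3, 7, 8}; ¬p there: 3:F, 7:F, 8:T. ✗
— 4 worlds.

6 and 4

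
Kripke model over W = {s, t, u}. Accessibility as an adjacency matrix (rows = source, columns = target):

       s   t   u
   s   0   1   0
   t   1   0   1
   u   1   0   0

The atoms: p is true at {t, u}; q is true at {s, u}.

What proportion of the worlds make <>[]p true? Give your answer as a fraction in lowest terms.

s: successors {t}; []p there: t:F. ✗
t: successors {s, u}; []p there: s:T, u:F. ✓
u: successors {s}; []p there: s:T. ✓
That's 2 of 3 worlds, so 2/3.

2/3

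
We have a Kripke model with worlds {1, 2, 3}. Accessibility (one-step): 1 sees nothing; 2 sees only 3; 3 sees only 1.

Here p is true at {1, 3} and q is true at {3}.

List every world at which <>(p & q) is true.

1: no successors, so <>(p & q) fails. ✗
2: successors {3}; p & q there: 3:T. ✓
3: successors {1}; p & q there: 1:F. ✗

{2}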